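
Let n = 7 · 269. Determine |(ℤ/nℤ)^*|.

1608

φ(7) = 7 − 1 = 6.
φ(269) = 269 − 1 = 268.
φ(1883) = 6 × 268 = 1608.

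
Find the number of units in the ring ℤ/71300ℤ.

26400

Factor 71300: 71300 = 2**2 * 5**2 * 23 * 31.
φ(2^2) = 2^2 − 2^1 = 4 − 2 = 2.
φ(5^2) = 5^2 − 5^1 = 25 − 5 = 20.
φ(23) = 23 − 1 = 22.
φ(31) = 31 − 1 = 30.
Since φ is multiplicative, φ(71300) = 2 · 20 · 22 · 30 = 26400.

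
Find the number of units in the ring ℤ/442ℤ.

442 = 2 * 13 * 17.
φ(2) = 2 − 1 = 1.
φ(13) = 13 − 1 = 12.
φ(17) = 17 − 1 = 16.
Since φ is multiplicative, φ(442) = 1 · 12 · 16 = 192.

192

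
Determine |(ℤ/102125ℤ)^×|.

75600

102125 = 5^3 · 19 · 43.
φ(102125) = 102125 · (1 − 1/5) · (1 − 1/19) · (1 − 1/43)
       = 102125 · 3024/4085 = 75600.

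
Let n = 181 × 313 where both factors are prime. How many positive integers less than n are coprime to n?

56160

For distinct primes, φ(pq) = (p−1)(q−1) = 180 × 312 = 56160.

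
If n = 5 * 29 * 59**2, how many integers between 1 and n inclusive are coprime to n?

383264

φ(5) = 5 − 1 = 4.
φ(29) = 29 − 1 = 28.
φ(59^2) = 59^2 − 59^1 = 3481 − 59 = 3422.
φ(504745) = 4 × 28 × 3422 = 383264.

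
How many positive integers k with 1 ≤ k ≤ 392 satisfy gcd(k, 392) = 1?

168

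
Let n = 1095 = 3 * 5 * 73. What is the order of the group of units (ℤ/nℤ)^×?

576

φ(3) = 3 − 1 = 2.
φ(5) = 5 − 1 = 4.
φ(73) = 73 − 1 = 72.
Multiply: 2 · 4 · 72 = 576.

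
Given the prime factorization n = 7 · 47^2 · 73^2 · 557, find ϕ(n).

φ(45898096139) = 45898096139 · (1 − 1/7) · (1 − 1/47) · (1 − 1/73) · (1 − 1/557)
       = 45898096139 · 11048832/13377469 = 37908542592.

37908542592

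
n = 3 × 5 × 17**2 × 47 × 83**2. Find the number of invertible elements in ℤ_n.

681253376

φ(3) = 3 − 1 = 2.
φ(5) = 5 − 1 = 4.
φ(17^2) = 17^2 − 17^1 = 289 − 17 = 272.
φ(47) = 47 − 1 = 46.
φ(83^2) = 83^2 − 83^1 = 6889 − 83 = 6806.
Since φ is multiplicative, φ(1403599305) = 2 · 4 · 272 · 46 · 6806 = 681253376.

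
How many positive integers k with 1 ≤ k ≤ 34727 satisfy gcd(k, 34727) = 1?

Prime factorization: 34727 = 7 × 11^2 × 41.
φ(34727) = 34727 · (1 − 1/7) · (1 − 1/11) · (1 − 1/41)
       = 34727 · 2400/3157 = 26400.

26400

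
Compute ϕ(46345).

First factor: 46345 = 5 · 13 · 23 · 31.
φ(5) = 5 − 1 = 4.
φ(13) = 13 − 1 = 12.
φ(23) = 23 − 1 = 22.
φ(31) = 31 − 1 = 30.
φ(46345) = 4 × 12 × 22 × 30 = 31680.

31680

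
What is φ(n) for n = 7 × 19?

108

φ(133) = 133 · (1 − 1/7) · (1 − 1/19)
       = 133 · 108/133 = 108.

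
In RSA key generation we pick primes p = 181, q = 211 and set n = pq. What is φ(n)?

37800

φ(pq) = (p−1)(q−1) = 180 · 210 = 37800.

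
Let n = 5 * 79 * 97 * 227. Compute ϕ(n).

φ(8697505) = 8697505 · (1 − 1/5) · (1 − 1/79) · (1 − 1/97) · (1 − 1/227)
       = 8697505 · 6769152/8697505 = 6769152.

6769152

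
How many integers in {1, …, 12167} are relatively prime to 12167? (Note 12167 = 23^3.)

11638

φ(23^3) = 23^3 − 23^2 = 12167 − 529 = 11638.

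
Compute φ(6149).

5040

Prime factorization: 6149 = 11 × 13 × 43.
φ(11) = 11 − 1 = 10.
φ(13) = 13 − 1 = 12.
φ(43) = 43 − 1 = 42.
Since φ is multiplicative, φ(6149) = 10 · 12 · 42 = 5040.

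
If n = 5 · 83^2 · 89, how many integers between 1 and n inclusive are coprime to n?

2395712

φ(5) = 5 − 1 = 4.
φ(83^2) = 83^1·(83−1) = 83·82 = 6806.
φ(89) = 89 − 1 = 88.
Multiply: 4 · 6806 · 88 = 2395712.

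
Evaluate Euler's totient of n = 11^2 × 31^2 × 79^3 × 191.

9461892726000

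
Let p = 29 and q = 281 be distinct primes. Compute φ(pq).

7840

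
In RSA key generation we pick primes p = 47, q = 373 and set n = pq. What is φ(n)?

17112

φ(17531) = 17531 · (1 − 1/47) · (1 − 1/373)
       = 17531 · 17112/17531 = 17112.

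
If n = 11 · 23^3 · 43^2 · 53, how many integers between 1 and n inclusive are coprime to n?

10929478560

φ(13115624489) = 13115624489 · (1 − 1/11) · (1 − 1/23) · (1 − 1/43) · (1 − 1/53)
       = 13115624489 · 480480/576587 = 10929478560.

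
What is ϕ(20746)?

Factor 20746: 20746 = 2 × 11 × 23 × 41.
φ(20746) = 20746 · (1 − 1/2) · (1 − 1/11) · (1 − 1/23) · (1 − 1/41)
       = 20746 · 8800/20746 = 8800.

8800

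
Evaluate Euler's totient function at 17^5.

φ(17^5) = 17^5 − 17^4 = 1419857 − 83521 = 1336336.

1336336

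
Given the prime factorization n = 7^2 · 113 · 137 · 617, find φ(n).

φ(468037073) = 468037073 · (1 − 1/7) · (1 − 1/113) · (1 − 1/137) · (1 − 1/617)
       = 468037073 · 56297472/66862439 = 394082304.

394082304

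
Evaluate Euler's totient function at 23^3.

11638

φ(23^3) = 23^3 − 23^2 = 12167 − 529 = 11638.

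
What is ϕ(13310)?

13310 = 2 × 5 × 11**3.
φ(13310) = 13310 · (1 − 1/2) · (1 − 1/5) · (1 − 1/11)
       = 13310 · 40/110 = 4840.

4840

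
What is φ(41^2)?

1640

φ(41^2) = 41^1·(41−1) = 41·40 = 1640.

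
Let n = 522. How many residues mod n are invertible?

Factor 522: 522 = 2 · 3^2 · 29.
φ(522) = 522 · (1 − 1/2) · (1 − 1/3) · (1 − 1/29)
       = 522 · 56/174 = 168.

168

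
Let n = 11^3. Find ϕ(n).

1210

φ(11^3) = 11^2·(11−1) = 121·10 = 1210.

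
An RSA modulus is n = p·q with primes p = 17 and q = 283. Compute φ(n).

φ(pq) = (p−1)(q−1) = 16 · 282 = 4512.

4512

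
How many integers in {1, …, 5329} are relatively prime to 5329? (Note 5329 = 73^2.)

5256

φ(5329) = 5329 · (1 − 1/73)
       = 5329 · 72/73 = 5256.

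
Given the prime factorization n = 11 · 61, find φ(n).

600

φ(671) = 671 · (1 − 1/11) · (1 − 1/61)
       = 671 · 600/671 = 600.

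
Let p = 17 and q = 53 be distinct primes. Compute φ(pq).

φ(901) = 901 · (1 − 1/17) · (1 − 1/53)
       = 901 · 832/901 = 832.

832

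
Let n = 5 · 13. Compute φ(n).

48

φ(65) = 65 · (1 − 1/5) · (1 − 1/13)
       = 65 · 48/65 = 48.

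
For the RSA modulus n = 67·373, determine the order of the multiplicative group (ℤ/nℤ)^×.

φ(67) = 67 − 1 = 66.
φ(373) = 373 − 1 = 372.
φ(24991) = 66 × 372 = 24552.

24552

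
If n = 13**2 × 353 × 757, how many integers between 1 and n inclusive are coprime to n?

41513472

φ(45160349) = 45160349 · (1 − 1/13) · (1 − 1/353) · (1 − 1/757)
       = 45160349 · 3193344/3473873 = 41513472.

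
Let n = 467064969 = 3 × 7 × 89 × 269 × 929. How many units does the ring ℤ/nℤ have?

262631424

φ(3) = 3 − 1 = 2.
φ(7) = 7 − 1 = 6.
φ(89) = 89 − 1 = 88.
φ(269) = 269 − 1 = 268.
φ(929) = 929 − 1 = 928.
φ(467064969) = 2 × 6 × 88 × 268 × 928 = 262631424.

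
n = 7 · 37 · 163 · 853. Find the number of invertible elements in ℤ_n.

φ(7) = 7 − 1 = 6.
φ(37) = 37 − 1 = 36.
φ(163) = 163 − 1 = 162.
φ(853) = 853 − 1 = 852.
Multiply: 6 · 36 · 162 · 852 = 29813184.

29813184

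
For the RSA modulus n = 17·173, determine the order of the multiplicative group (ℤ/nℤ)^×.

2752

φ(n) = (p − 1)(q − 1) = (17−1)(173−1) = 16·172 = 2752.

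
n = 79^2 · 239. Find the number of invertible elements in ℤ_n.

1466556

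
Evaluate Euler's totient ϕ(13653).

8640

Factor 13653: 13653 = 3^2 · 37 · 41.
φ(13653) = 13653 · (1 − 1/3) · (1 − 1/37) · (1 − 1/41)
       = 13653 · 2880/4551 = 8640.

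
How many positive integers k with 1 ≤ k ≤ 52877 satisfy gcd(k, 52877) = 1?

52877 = 11^2 · 19 · 23.
φ(52877) = 52877 · (1 − 1/11) · (1 − 1/19) · (1 − 1/23)
       = 52877 · 3960/4807 = 43560.

43560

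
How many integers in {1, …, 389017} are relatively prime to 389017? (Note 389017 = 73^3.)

383688

φ(73^3) = 73^3 − 73^2 = 389017 − 5329 = 383688.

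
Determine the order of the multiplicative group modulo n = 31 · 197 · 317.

1858080

φ(31) = 31 − 1 = 30.
φ(197) = 197 − 1 = 196.
φ(317) = 317 − 1 = 316.
φ(1935919) = 30 × 196 × 316 = 1858080.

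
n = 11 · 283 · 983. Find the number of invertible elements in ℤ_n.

2769240

φ(11) = 11 − 1 = 10.
φ(283) = 283 − 1 = 282.
φ(983) = 983 − 1 = 982.
Multiply: 10 · 282 · 982 = 2769240.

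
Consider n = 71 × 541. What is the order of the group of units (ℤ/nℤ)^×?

37800

φ(38411) = 38411 · (1 − 1/71) · (1 − 1/541)
       = 38411 · 37800/38411 = 37800.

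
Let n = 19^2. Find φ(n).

342

φ(19^2) = 19^1·(19−1) = 19·18 = 342.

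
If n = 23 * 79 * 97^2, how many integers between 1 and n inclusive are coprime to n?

15979392

φ(17096153) = 17096153 · (1 − 1/23) · (1 − 1/79) · (1 − 1/97)
       = 17096153 · 164736/176249 = 15979392.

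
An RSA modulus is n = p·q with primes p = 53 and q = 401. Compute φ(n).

20800

φ(pq) = (p−1)(q−1) = 52 · 400 = 20800.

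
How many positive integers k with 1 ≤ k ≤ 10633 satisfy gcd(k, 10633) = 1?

8820

10633 = 7^3 · 31.
φ(7^3) = 7^3 − 7^2 = 343 − 49 = 294.
φ(31) = 31 − 1 = 30.
Multiply: 294 · 30 = 8820.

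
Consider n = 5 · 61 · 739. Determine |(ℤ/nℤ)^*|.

φ(5) = 5 − 1 = 4.
φ(61) = 61 − 1 = 60.
φ(739) = 739 − 1 = 738.
Since φ is multiplicative, φ(225395) = 4 · 60 · 738 = 177120.

177120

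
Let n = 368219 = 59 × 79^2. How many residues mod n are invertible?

357396

φ(59) = 59 − 1 = 58.
φ(79^2) = 79^2 − 79^1 = 6241 − 79 = 6162.
Since φ is multiplicative, φ(368219) = 58 · 6162 = 357396.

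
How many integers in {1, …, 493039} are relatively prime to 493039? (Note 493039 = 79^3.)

486798

φ(493039) = 493039 · (1 − 1/79)
       = 493039 · 78/79 = 486798.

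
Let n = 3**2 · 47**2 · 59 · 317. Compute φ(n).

237750816

φ(371834343) = 371834343 · (1 − 1/3) · (1 − 1/47) · (1 − 1/59) · (1 − 1/317)
       = 371834343 · 1686176/2637123 = 237750816.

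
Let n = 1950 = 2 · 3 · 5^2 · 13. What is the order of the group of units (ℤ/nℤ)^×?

480

φ(1950) = 1950 · (1 − 1/2) · (1 − 1/3) · (1 − 1/5) · (1 − 1/13)
       = 1950 · 96/390 = 480.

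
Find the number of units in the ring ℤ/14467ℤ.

14467 = 17 · 23 · 37.
φ(14467) = 14467 · (1 − 1/17) · (1 − 1/23) · (1 − 1/37)
       = 14467 · 12672/14467 = 12672.

12672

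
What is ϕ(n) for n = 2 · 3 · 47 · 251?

φ(70782) = 70782 · (1 − 1/2) · (1 − 1/3) · (1 − 1/47) · (1 − 1/251)
       = 70782 · 23000/70782 = 23000.

23000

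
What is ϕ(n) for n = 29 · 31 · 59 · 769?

37416960

φ(29) = 29 − 1 = 28.
φ(31) = 31 − 1 = 30.
φ(59) = 59 − 1 = 58.
φ(769) = 769 − 1 = 768.
Since φ is multiplicative, φ(40788529) = 28 · 30 · 58 · 768 = 37416960.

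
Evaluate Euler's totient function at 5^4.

φ(625) = 625 · (1 − 1/5)
       = 625 · 4/5 = 500.

500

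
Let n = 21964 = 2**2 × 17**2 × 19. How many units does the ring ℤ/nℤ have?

9792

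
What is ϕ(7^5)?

14406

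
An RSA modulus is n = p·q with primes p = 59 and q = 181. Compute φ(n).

φ(59) = 59 − 1 = 58.
φ(181) = 181 − 1 = 180.
Since φ is multiplicative, φ(10679) = 58 · 180 = 10440.

10440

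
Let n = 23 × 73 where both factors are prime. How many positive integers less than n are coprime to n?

1584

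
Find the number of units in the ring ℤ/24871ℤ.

Factor 24871: 24871 = 7 * 11 * 17 * 19.
φ(7) = 7 − 1 = 6.
φ(11) = 11 − 1 = 10.
φ(17) = 17 − 1 = 16.
φ(19) = 19 − 1 = 18.
Multiply: 6 · 10 · 16 · 18 = 17280.

17280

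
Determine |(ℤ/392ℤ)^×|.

168

392 = 2^3 · 7^2.
φ(392) = 392 · (1 − 1/2) · (1 − 1/7)
       = 392 · 6/14 = 168.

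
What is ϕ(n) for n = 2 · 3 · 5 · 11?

φ(2) = 2 − 1 = 1.
φ(3) = 3 − 1 = 2.
φ(5) = 5 − 1 = 4.
φ(11) = 11 − 1 = 10.
Multiply: 1 · 2 · 4 · 10 = 80.

80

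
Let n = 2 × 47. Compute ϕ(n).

φ(94) = 94 · (1 − 1/2) · (1 − 1/47)
       = 94 · 46/94 = 46.

46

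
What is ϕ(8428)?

3528

First factor: 8428 = 2^2 · 7^2 · 43.
φ(2^2) = 2^1·(2−1) = 2·1 = 2.
φ(7^2) = 7^2 − 7^1 = 49 − 7 = 42.
φ(43) = 43 − 1 = 42.
φ(8428) = 2 × 42 × 42 = 3528.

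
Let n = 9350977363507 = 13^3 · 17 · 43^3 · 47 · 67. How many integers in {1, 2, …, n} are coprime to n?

7650254836224

φ(9350977363507) = 9350977363507 · (1 − 1/13) · (1 − 1/17) · (1 − 1/43) · (1 − 1/47) · (1 − 1/67)
       = 9350977363507 · 24482304/29924947 = 7650254836224.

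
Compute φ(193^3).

7151808

φ(7189057) = 7189057 · (1 − 1/193)
       = 7189057 · 192/193 = 7151808.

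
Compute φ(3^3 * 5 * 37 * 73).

186624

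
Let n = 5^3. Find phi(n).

100

φ(5^3) = 5^2·(5−1) = 25·4 = 100.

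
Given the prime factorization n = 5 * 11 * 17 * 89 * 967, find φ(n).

54405120

φ(80468905) = 80468905 · (1 − 1/5) · (1 − 1/11) · (1 − 1/17) · (1 − 1/89) · (1 − 1/967)
       = 80468905 · 54405120/80468905 = 54405120.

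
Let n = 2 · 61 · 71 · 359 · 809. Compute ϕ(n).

φ(2515713322) = 2515713322 · (1 − 1/2) · (1 − 1/61) · (1 − 1/71) · (1 − 1/359) · (1 − 1/809)
       = 2515713322 · 1214908800/2515713322 = 1214908800.

1214908800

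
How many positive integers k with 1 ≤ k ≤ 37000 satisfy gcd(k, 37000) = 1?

14400

37000 = 2**3 · 5**3 · 37.
φ(2^3) = 2^3 − 2^2 = 8 − 4 = 4.
φ(5^3) = 5^2·(5−1) = 25·4 = 100.
φ(37) = 37 − 1 = 36.
Since φ is multiplicative, φ(37000) = 4 · 100 · 36 = 14400.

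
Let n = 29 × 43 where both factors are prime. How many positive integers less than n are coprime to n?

1176

φ(pq) = (p−1)(q−1) = 28 · 42 = 1176.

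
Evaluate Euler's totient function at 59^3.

φ(59^3) = 59^2·(59−1) = 3481·58 = 201898.

201898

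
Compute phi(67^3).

296274

φ(67^3) = 67^3 − 67^2 = 300763 − 4489 = 296274.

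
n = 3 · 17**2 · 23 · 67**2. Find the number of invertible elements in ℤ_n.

52922496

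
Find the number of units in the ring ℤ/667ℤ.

616

Prime factorization: 667 = 23 × 29.
φ(23) = 23 − 1 = 22.
φ(29) = 29 − 1 = 28.
Since φ is multiplicative, φ(667) = 22 · 28 = 616.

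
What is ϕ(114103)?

96800

114103 = 11**2 * 23 * 41.
φ(114103) = 114103 · (1 − 1/11) · (1 − 1/23) · (1 − 1/41)
       = 114103 · 8800/10373 = 96800.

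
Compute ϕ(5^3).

φ(125) = 125 · (1 − 1/5)
       = 125 · 4/5 = 100.

100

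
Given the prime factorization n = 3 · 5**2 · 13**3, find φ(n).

81120

φ(164775) = 164775 · (1 − 1/3) · (1 − 1/5) · (1 − 1/13)
       = 164775 · 96/195 = 81120.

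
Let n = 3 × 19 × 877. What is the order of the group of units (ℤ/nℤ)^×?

31536

φ(49989) = 49989 · (1 − 1/3) · (1 − 1/19) · (1 − 1/877)
       = 49989 · 31536/49989 = 31536.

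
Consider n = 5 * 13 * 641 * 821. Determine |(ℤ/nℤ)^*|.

φ(5) = 5 − 1 = 4.
φ(13) = 13 − 1 = 12.
φ(641) = 641 − 1 = 640.
φ(821) = 821 − 1 = 820.
Since φ is multiplicative, φ(34206965) = 4 · 12 · 640 · 820 = 25190400.

25190400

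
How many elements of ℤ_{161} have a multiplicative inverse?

First factor: 161 = 7 · 23.
φ(7) = 7 − 1 = 6.
φ(23) = 23 − 1 = 22.
Since φ is multiplicative, φ(161) = 6 · 22 = 132.

132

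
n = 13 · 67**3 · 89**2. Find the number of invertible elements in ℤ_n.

φ(13) = 13 − 1 = 12.
φ(67^3) = 67^3 − 67^2 = 300763 − 4489 = 296274.
φ(89^2) = 89^2 − 89^1 = 7921 − 89 = 7832.
Multiply: 12 · 296274 · 7832 = 27845015616.

27845015616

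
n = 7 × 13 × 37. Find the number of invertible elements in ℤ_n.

2592

φ(7) = 7 − 1 = 6.
φ(13) = 13 − 1 = 12.
φ(37) = 37 − 1 = 36.
Multiply: 6 · 12 · 36 = 2592.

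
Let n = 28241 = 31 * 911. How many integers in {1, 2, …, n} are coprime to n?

27300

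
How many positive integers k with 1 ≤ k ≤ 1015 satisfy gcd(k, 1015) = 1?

1015 = 5 · 7 · 29.
φ(5) = 5 − 1 = 4.
φ(7) = 7 − 1 = 6.
φ(29) = 29 − 1 = 28.
Multiply: 4 · 6 · 28 = 672.

672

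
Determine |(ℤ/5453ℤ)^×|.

Prime factorization: 5453 = 7 × 19 × 41.
φ(5453) = 5453 · (1 − 1/7) · (1 − 1/19) · (1 − 1/41)
       = 5453 · 4320/5453 = 4320.

4320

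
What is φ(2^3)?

φ(2^3) = 2^2·(2−1) = 4·1 = 4.

4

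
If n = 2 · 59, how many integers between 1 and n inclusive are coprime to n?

φ(118) = 118 · (1 − 1/2) · (1 − 1/59)
       = 118 · 58/118 = 58.

58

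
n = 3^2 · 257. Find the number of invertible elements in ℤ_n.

1536

φ(2313) = 2313 · (1 − 1/3) · (1 − 1/257)
       = 2313 · 512/771 = 1536.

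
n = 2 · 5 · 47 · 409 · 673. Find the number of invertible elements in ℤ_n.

φ(129370790) = 129370790 · (1 − 1/2) · (1 − 1/5) · (1 − 1/47) · (1 − 1/409) · (1 − 1/673)
       = 129370790 · 50448384/129370790 = 50448384.

50448384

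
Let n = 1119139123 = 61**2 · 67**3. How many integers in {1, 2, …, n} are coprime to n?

φ(1119139123) = 1119139123 · (1 − 1/61) · (1 − 1/67)
       = 1119139123 · 3960/4087 = 1084362840.

1084362840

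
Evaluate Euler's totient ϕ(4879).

3840

Prime factorization: 4879 = 7 × 17 × 41.
φ(4879) = 4879 · (1 − 1/7) · (1 − 1/17) · (1 − 1/41)
       = 4879 · 3840/4879 = 3840.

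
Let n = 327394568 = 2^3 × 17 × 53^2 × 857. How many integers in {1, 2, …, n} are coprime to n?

150984704

φ(2^3) = 2^3 − 2^2 = 8 − 4 = 4.
φ(17) = 17 − 1 = 16.
φ(53^2) = 53^2 − 53^1 = 2809 − 53 = 2756.
φ(857) = 857 − 1 = 856.
φ(327394568) = 4 × 16 × 2756 × 856 = 150984704.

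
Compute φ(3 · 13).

φ(3) = 3 − 1 = 2.
φ(13) = 13 − 1 = 12.
φ(39) = 2 × 12 = 24.

24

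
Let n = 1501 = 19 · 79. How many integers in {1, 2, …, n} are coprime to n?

φ(19) = 19 − 1 = 18.
φ(79) = 79 − 1 = 78.
Multiply: 18 · 78 = 1404.

1404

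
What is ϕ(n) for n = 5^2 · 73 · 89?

126720

φ(5^2) = 5^1·(5−1) = 5·4 = 20.
φ(73) = 73 − 1 = 72.
φ(89) = 89 − 1 = 88.
Since φ is multiplicative, φ(162425) = 20 · 72 · 88 = 126720.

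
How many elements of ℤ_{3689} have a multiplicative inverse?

Factor 3689: 3689 = 7 · 17 · 31.
φ(7) = 7 − 1 = 6.
φ(17) = 17 − 1 = 16.
φ(31) = 31 − 1 = 30.
φ(3689) = 6 × 16 × 30 = 2880.

2880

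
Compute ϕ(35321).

Prime factorization: 35321 = 11 · 13^2 · 19.
φ(11) = 11 − 1 = 10.
φ(13^2) = 13^1·(13−1) = 13·12 = 156.
φ(19) = 19 − 1 = 18.
Multiply: 10 · 156 · 18 = 28080.

28080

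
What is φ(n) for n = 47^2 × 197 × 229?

φ(99654617) = 99654617 · (1 − 1/47) · (1 − 1/197) · (1 − 1/229)
       = 99654617 · 2055648/2120311 = 96615456.

96615456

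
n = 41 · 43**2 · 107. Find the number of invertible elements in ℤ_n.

7657440

φ(8111563) = 8111563 · (1 − 1/41) · (1 − 1/43) · (1 − 1/107)
       = 8111563 · 178080/188641 = 7657440.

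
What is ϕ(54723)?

Factor 54723: 54723 = 3 · 17 · 29 · 37.
φ(54723) = 54723 · (1 − 1/3) · (1 − 1/17) · (1 − 1/29) · (1 − 1/37)
       = 54723 · 32256/54723 = 32256.

32256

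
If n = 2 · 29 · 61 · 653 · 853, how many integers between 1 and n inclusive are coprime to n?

933246720

φ(2) = 2 − 1 = 1.
φ(29) = 29 − 1 = 28.
φ(61) = 61 − 1 = 60.
φ(653) = 653 − 1 = 652.
φ(853) = 853 − 1 = 852.
φ(1970697842) = 1 × 28 × 60 × 652 × 852 = 933246720.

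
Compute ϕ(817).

756

First factor: 817 = 19 · 43.
φ(19) = 19 − 1 = 18.
φ(43) = 43 − 1 = 42.
φ(817) = 18 × 42 = 756.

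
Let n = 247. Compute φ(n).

216

Prime factorization: 247 = 13 · 19.
φ(247) = 247 · (1 − 1/13) · (1 − 1/19)
       = 247 · 216/247 = 216.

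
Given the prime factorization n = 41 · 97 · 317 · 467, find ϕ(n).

565463040

φ(588751103) = 588751103 · (1 − 1/41) · (1 − 1/97) · (1 − 1/317) · (1 − 1/467)
       = 588751103 · 565463040/588751103 = 565463040.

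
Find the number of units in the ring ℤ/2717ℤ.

First factor: 2717 = 11 * 13 * 19.
φ(11) = 11 − 1 = 10.
φ(13) = 13 − 1 = 12.
φ(19) = 19 − 1 = 18.
Since φ is multiplicative, φ(2717) = 10 · 12 · 18 = 2160.

2160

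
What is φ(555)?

288

Factor 555: 555 = 3 · 5 · 37.
φ(3) = 3 − 1 = 2.
φ(5) = 5 − 1 = 4.
φ(37) = 37 − 1 = 36.
Since φ is multiplicative, φ(555) = 2 · 4 · 36 = 288.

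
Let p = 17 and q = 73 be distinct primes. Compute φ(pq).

1152

For distinct primes, φ(pq) = (p−1)(q−1) = 16 × 72 = 1152.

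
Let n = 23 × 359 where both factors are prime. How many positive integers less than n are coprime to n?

7876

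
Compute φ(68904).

20160

First factor: 68904 = 2^3 · 3^3 · 11 · 29.
φ(2^3) = 2^2·(2−1) = 4·1 = 4.
φ(3^3) = 3^3 − 3^2 = 27 − 9 = 18.
φ(11) = 11 − 1 = 10.
φ(29) = 29 − 1 = 28.
Since φ is multiplicative, φ(68904) = 4 · 18 · 10 · 28 = 20160.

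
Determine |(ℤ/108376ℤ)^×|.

Factor 108376: 108376 = 2^3 * 19 * 23 * 31.
φ(2^3) = 2^2·(2−1) = 4·1 = 4.
φ(19) = 19 − 1 = 18.
φ(23) = 23 − 1 = 22.
φ(31) = 31 − 1 = 30.
Since φ is multiplicative, φ(108376) = 4 · 18 · 22 · 30 = 47520.

47520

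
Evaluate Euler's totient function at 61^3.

223260

φ(226981) = 226981 · (1 − 1/61)
       = 226981 · 60/61 = 223260.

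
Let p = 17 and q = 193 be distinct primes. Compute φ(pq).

For distinct primes, φ(pq) = (p−1)(q−1) = 16 × 192 = 3072.

3072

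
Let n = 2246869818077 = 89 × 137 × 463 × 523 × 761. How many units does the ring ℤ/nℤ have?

φ(2246869818077) = 2246869818077 · (1 − 1/89) · (1 − 1/137) · (1 − 1/463) · (1 − 1/523) · (1 − 1/761)
       = 2246869818077 · 2193550571520/2246869818077 = 2193550571520.

2193550571520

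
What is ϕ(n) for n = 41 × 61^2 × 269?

39235200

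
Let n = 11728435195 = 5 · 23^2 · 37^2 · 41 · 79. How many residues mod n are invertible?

8411420160

φ(5) = 5 − 1 = 4.
φ(23^2) = 23^1·(23−1) = 23·22 = 506.
φ(37^2) = 37^1·(37−1) = 37·36 = 1332.
φ(41) = 41 − 1 = 40.
φ(79) = 79 − 1 = 78.
φ(11728435195) = 4 × 506 × 1332 × 40 × 78 = 8411420160.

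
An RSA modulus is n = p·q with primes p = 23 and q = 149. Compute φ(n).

φ(n) = (p − 1)(q − 1) = (23−1)(149−1) = 22·148 = 3256.

3256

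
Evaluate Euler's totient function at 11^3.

φ(1331) = 1331 · (1 − 1/11)
       = 1331 · 10/11 = 1210.

1210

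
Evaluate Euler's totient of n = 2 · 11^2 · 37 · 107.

419760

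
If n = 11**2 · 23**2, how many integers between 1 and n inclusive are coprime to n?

φ(64009) = 64009 · (1 − 1/11) · (1 − 1/23)
       = 64009 · 220/253 = 55660.

55660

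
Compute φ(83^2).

6806

φ(6889) = 6889 · (1 − 1/83)
       = 6889 · 82/83 = 6806.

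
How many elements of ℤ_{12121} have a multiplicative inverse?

10560

Factor 12121: 12121 = 17 · 23 · 31.
φ(17) = 17 − 1 = 16.
φ(23) = 23 − 1 = 22.
φ(31) = 31 − 1 = 30.
φ(12121) = 16 × 22 × 30 = 10560.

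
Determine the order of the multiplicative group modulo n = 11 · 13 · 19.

φ(11) = 11 − 1 = 10.
φ(13) = 13 − 1 = 12.
φ(19) = 19 − 1 = 18.
Multiply: 10 · 12 · 18 = 2160.

2160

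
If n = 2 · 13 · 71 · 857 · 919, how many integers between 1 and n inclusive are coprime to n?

φ(2) = 2 − 1 = 1.
φ(13) = 13 − 1 = 12.
φ(71) = 71 − 1 = 70.
φ(857) = 857 − 1 = 856.
φ(919) = 919 − 1 = 918.
φ(1453878218) = 1 × 12 × 70 × 856 × 918 = 660078720.

660078720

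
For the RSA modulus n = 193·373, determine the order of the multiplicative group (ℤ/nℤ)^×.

φ(193) = 193 − 1 = 192.
φ(373) = 373 − 1 = 372.
Multiply: 192 · 372 = 71424.

71424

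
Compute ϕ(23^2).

506

φ(529) = 529 · (1 − 1/23)
       = 529 · 22/23 = 506.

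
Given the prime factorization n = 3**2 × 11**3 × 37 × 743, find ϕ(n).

193929120

φ(329314689) = 329314689 · (1 − 1/3) · (1 − 1/11) · (1 − 1/37) · (1 − 1/743)
       = 329314689 · 534240/907203 = 193929120.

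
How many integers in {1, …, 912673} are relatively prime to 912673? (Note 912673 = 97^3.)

φ(97^3) = 97^3 − 97^2 = 912673 − 9409 = 903264.

903264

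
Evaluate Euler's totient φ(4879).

3840

First factor: 4879 = 7 * 17 * 41.
φ(4879) = 4879 · (1 − 1/7) · (1 − 1/17) · (1 − 1/41)
       = 4879 · 3840/4879 = 3840.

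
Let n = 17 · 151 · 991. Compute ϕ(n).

2376000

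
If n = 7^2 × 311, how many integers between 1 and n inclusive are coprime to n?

13020

φ(15239) = 15239 · (1 − 1/7) · (1 − 1/311)
       = 15239 · 1860/2177 = 13020.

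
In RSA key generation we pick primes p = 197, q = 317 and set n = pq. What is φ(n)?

61936

φ(n) = (p − 1)(q − 1) = (197−1)(317−1) = 196·316 = 61936.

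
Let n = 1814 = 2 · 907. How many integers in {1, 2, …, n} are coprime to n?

906

φ(1814) = 1814 · (1 − 1/2) · (1 − 1/907)
       = 1814 · 906/1814 = 906.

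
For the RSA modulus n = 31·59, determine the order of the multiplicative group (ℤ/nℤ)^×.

φ(n) = (p − 1)(q − 1) = (31−1)(59−1) = 30·58 = 1740.

1740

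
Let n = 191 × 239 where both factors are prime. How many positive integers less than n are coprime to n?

φ(n) = (p − 1)(q − 1) = (191−1)(239−1) = 190·238 = 45220.

45220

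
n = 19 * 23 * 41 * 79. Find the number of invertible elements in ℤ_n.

1235520

φ(1415443) = 1415443 · (1 − 1/19) · (1 − 1/23) · (1 − 1/41) · (1 − 1/79)
       = 1415443 · 1235520/1415443 = 1235520.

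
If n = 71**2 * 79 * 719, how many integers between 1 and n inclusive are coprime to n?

278339880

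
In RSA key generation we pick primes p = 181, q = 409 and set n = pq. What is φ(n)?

73440

φ(n) = (p − 1)(q − 1) = (181−1)(409−1) = 180·408 = 73440.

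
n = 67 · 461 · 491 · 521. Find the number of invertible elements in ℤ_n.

φ(67) = 67 − 1 = 66.
φ(461) = 461 − 1 = 460.
φ(491) = 491 − 1 = 490.
φ(521) = 521 − 1 = 520.
Multiply: 66 · 460 · 490 · 520 = 7735728000.

7735728000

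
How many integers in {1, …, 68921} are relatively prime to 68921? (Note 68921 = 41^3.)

67240

φ(41^3) = 41^3 − 41^2 = 68921 − 1681 = 67240.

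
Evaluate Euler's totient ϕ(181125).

Factor 181125: 181125 = 3^2 · 5^3 · 7 · 23.
φ(3^2) = 3^1·(3−1) = 3·2 = 6.
φ(5^3) = 5^2·(5−1) = 25·4 = 100.
φ(7) = 7 − 1 = 6.
φ(23) = 23 − 1 = 22.
φ(181125) = 6 × 100 × 6 × 22 = 79200.

79200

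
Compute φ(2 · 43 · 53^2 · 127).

14584752

φ(2) = 2 − 1 = 1.
φ(43) = 43 − 1 = 42.
φ(53^2) = 53^2 − 53^1 = 2809 − 53 = 2756.
φ(127) = 127 − 1 = 126.
φ(30679898) = 1 × 42 × 2756 × 126 = 14584752.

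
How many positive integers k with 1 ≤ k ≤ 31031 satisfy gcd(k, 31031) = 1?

Factor 31031: 31031 = 7 · 11 · 13 · 31.
φ(7) = 7 − 1 = 6.
φ(11) = 11 − 1 = 10.
φ(13) = 13 − 1 = 12.
φ(31) = 31 − 1 = 30.
Since φ is multiplicative, φ(31031) = 6 · 10 · 12 · 30 = 21600.

21600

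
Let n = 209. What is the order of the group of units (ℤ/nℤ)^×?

180

Factor 209: 209 = 11 × 19.
φ(11) = 11 − 1 = 10.
φ(19) = 19 − 1 = 18.
Since φ is multiplicative, φ(209) = 10 · 18 = 180.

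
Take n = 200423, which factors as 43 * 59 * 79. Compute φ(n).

φ(43) = 43 − 1 = 42.
φ(59) = 59 − 1 = 58.
φ(79) = 79 − 1 = 78.
Multiply: 42 · 58 · 78 = 190008.

190008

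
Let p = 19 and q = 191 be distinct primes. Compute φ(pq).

3420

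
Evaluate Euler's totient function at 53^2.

φ(53^2) = 53^1·(53−1) = 53·52 = 2756.

2756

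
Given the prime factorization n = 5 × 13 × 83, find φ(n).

3936

φ(5) = 5 − 1 = 4.
φ(13) = 13 − 1 = 12.
φ(83) = 83 − 1 = 82.
φ(5395) = 4 × 12 × 82 = 3936.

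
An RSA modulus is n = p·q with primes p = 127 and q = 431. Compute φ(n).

φ(pq) = (p−1)(q−1) = 126 · 430 = 54180.

54180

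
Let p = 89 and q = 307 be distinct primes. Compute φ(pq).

φ(n) = (p − 1)(q − 1) = (89−1)(307−1) = 88·306 = 26928.

26928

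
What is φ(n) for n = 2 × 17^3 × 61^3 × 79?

φ(2) = 2 − 1 = 1.
φ(17^3) = 17^2·(17−1) = 289·16 = 4624.
φ(61^3) = 61^2·(61−1) = 3721·60 = 223260.
φ(79) = 79 − 1 = 78.
Multiply: 1 · 4624 · 223260 · 78 = 80523630720.

80523630720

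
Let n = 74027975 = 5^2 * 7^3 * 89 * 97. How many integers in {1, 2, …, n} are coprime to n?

49674240

φ(5^2) = 5^1·(5−1) = 5·4 = 20.
φ(7^3) = 7^3 − 7^2 = 343 − 49 = 294.
φ(89) = 89 − 1 = 88.
φ(97) = 97 − 1 = 96.
Multiply: 20 · 294 · 88 · 96 = 49674240.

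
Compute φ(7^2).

φ(49) = 49 · (1 − 1/7)
       = 49 · 6/7 = 42.

42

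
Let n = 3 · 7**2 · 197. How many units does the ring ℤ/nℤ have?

φ(28959) = 28959 · (1 − 1/3) · (1 − 1/7) · (1 − 1/197)
       = 28959 · 2352/4137 = 16464.

16464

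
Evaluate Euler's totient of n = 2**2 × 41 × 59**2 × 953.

260619520

φ(544052452) = 544052452 · (1 − 1/2) · (1 − 1/41) · (1 − 1/59) · (1 − 1/953)
       = 544052452 · 2208640/4610614 = 260619520.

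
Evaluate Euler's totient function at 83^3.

φ(571787) = 571787 · (1 − 1/83)
       = 571787 · 82/83 = 564898.

564898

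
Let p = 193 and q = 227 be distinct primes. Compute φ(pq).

φ(n) = (p − 1)(q − 1) = (193−1)(227−1) = 192·226 = 43392.

43392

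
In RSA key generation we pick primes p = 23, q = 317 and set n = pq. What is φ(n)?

φ(pq) = (p−1)(q−1) = 22 · 316 = 6952.

6952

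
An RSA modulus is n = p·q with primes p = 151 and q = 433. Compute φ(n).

64800

φ(151) = 151 − 1 = 150.
φ(433) = 433 − 1 = 432.
Multiply: 150 · 432 = 64800.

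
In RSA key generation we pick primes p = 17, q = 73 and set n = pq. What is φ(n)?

1152

φ(n) = (p − 1)(q − 1) = (17−1)(73−1) = 16·72 = 1152.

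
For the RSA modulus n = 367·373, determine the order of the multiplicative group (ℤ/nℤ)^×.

φ(n) = (p − 1)(q − 1) = (367−1)(373−1) = 366·372 = 136152.

136152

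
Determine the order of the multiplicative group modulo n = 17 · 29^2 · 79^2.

80056704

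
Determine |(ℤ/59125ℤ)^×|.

Factor 59125: 59125 = 5^3 · 11 · 43.
φ(5^3) = 5^3 − 5^2 = 125 − 25 = 100.
φ(11) = 11 − 1 = 10.
φ(43) = 43 − 1 = 42.
Multiply: 100 · 10 · 42 = 42000.

42000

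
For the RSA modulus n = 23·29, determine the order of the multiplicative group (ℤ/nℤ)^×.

616

φ(pq) = (p−1)(q−1) = 22 · 28 = 616.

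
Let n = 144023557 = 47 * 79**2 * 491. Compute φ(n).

φ(144023557) = 144023557 · (1 − 1/47) · (1 − 1/79) · (1 − 1/491)
       = 144023557 · 1758120/1823083 = 138891480.

138891480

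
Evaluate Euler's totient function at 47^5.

φ(47^5) = 47^4·(47−1) = 4879681·46 = 224465326.

224465326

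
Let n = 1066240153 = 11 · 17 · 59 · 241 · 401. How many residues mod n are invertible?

890880000

φ(1066240153) = 1066240153 · (1 − 1/11) · (1 − 1/17) · (1 − 1/59) · (1 − 1/241) · (1 − 1/401)
       = 1066240153 · 890880000/1066240153 = 890880000.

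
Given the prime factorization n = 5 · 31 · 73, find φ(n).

8640

φ(11315) = 11315 · (1 − 1/5) · (1 − 1/31) · (1 − 1/73)
       = 11315 · 8640/11315 = 8640.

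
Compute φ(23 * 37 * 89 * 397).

27599616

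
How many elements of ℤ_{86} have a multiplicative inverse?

42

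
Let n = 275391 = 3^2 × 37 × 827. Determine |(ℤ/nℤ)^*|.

φ(275391) = 275391 · (1 − 1/3) · (1 − 1/37) · (1 − 1/827)
       = 275391 · 59472/91797 = 178416.

178416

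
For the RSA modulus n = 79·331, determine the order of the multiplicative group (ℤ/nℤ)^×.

For distinct primes, φ(pq) = (p−1)(q−1) = 78 × 330 = 25740.

25740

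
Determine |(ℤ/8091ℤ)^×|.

8091 = 3^2 · 29 · 31.
φ(3^2) = 3^2 − 3^1 = 9 − 3 = 6.
φ(29) = 29 − 1 = 28.
φ(31) = 31 − 1 = 30.
φ(8091) = 6 × 28 × 30 = 5040.

5040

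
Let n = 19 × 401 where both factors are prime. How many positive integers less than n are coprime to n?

7200

φ(pq) = (p−1)(q−1) = 18 · 400 = 7200.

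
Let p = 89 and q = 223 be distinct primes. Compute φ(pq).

19536

φ(89) = 89 − 1 = 88.
φ(223) = 223 − 1 = 222.
Since φ is multiplicative, φ(19847) = 88 · 222 = 19536.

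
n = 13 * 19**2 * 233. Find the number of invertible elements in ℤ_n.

φ(13) = 13 − 1 = 12.
φ(19^2) = 19^2 − 19^1 = 361 − 19 = 342.
φ(233) = 233 − 1 = 232.
Since φ is multiplicative, φ(1093469) = 12 · 342 · 232 = 952128.

952128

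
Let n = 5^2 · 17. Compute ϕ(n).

φ(425) = 425 · (1 − 1/5) · (1 − 1/17)
       = 425 · 64/85 = 320.

320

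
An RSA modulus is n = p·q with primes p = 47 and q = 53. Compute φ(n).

2392

For distinct primes, φ(pq) = (p−1)(q−1) = 46 × 52 = 2392.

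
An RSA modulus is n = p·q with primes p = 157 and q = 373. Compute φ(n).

φ(pq) = (p−1)(q−1) = 156 · 372 = 58032.

58032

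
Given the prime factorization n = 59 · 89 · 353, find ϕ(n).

1796608

φ(1853603) = 1853603 · (1 − 1/59) · (1 − 1/89) · (1 − 1/353)
       = 1853603 · 1796608/1853603 = 1796608.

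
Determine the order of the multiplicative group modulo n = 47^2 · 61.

129720

φ(47^2) = 47^1·(47−1) = 47·46 = 2162.
φ(61) = 61 − 1 = 60.
Since φ is multiplicative, φ(134749) = 2162 · 60 = 129720.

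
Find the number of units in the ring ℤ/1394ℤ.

640

Factor 1394: 1394 = 2 × 17 × 41.
φ(1394) = 1394 · (1 − 1/2) · (1 − 1/17) · (1 − 1/41)
       = 1394 · 640/1394 = 640.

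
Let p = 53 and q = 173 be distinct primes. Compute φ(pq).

8944

φ(53) = 53 − 1 = 52.
φ(173) = 173 − 1 = 172.
φ(9169) = 52 × 172 = 8944.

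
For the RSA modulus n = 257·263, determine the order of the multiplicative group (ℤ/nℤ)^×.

67072

For distinct primes, φ(pq) = (p−1)(q−1) = 256 × 262 = 67072.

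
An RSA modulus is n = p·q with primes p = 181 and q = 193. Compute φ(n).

φ(n) = (p − 1)(q − 1) = (181−1)(193−1) = 180·192 = 34560.

34560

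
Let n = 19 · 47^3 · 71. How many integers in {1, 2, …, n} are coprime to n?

φ(140057227) = 140057227 · (1 − 1/19) · (1 − 1/47) · (1 − 1/71)
       = 140057227 · 57960/63403 = 128033640.

128033640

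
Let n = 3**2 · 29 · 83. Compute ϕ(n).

φ(3^2) = 3^1·(3−1) = 3·2 = 6.
φ(29) = 29 − 1 = 28.
φ(83) = 83 − 1 = 82.
Multiply: 6 · 28 · 82 = 13776.

13776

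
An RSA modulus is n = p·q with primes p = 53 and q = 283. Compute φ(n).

14664

For distinct primes, φ(pq) = (p−1)(q−1) = 52 × 282 = 14664.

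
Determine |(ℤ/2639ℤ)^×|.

2016

Prime factorization: 2639 = 7 · 13 · 29.
φ(2639) = 2639 · (1 − 1/7) · (1 − 1/13) · (1 − 1/29)
       = 2639 · 2016/2639 = 2016.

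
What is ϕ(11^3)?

1210

φ(11^3) = 11^3 − 11^2 = 1331 − 121 = 1210.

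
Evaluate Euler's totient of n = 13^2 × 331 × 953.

49008960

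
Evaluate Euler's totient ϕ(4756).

2240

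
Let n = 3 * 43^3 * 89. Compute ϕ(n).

13667808

φ(21228369) = 21228369 · (1 − 1/3) · (1 − 1/43) · (1 − 1/89)
       = 21228369 · 7392/11481 = 13667808.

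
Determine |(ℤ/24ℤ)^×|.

Factor 24: 24 = 2^3 × 3.
φ(24) = 24 · (1 − 1/2) · (1 − 1/3)
       = 24 · 2/6 = 8.

8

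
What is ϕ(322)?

132

322 = 2 · 7 · 23.
φ(2) = 2 − 1 = 1.
φ(7) = 7 − 1 = 6.
φ(23) = 23 − 1 = 22.
Multiply: 1 · 6 · 22 = 132.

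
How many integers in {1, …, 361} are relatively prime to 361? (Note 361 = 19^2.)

φ(19^2) = 19^1·(19−1) = 19·18 = 342.

342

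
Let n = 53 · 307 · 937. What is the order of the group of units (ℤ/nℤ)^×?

14893632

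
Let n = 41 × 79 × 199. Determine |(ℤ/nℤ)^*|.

617760

φ(41) = 41 − 1 = 40.
φ(79) = 79 − 1 = 78.
φ(199) = 199 − 1 = 198.
Multiply: 40 · 78 · 198 = 617760.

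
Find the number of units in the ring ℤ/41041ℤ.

First factor: 41041 = 7 · 11 · 13 · 41.
φ(41041) = 41041 · (1 − 1/7) · (1 − 1/11) · (1 − 1/13) · (1 − 1/41)
       = 41041 · 28800/41041 = 28800.

28800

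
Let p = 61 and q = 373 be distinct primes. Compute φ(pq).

φ(n) = (p − 1)(q − 1) = (61−1)(373−1) = 60·372 = 22320.

22320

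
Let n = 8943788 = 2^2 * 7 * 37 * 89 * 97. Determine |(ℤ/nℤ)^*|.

3649536

φ(8943788) = 8943788 · (1 − 1/2) · (1 − 1/7) · (1 − 1/37) · (1 − 1/89) · (1 − 1/97)
       = 8943788 · 1824768/4471894 = 3649536.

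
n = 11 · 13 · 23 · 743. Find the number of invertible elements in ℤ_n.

φ(2443727) = 2443727 · (1 − 1/11) · (1 − 1/13) · (1 − 1/23) · (1 − 1/743)
       = 2443727 · 1958880/2443727 = 1958880.

1958880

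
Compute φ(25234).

10800

First factor: 25234 = 2 × 11 × 31 × 37.
φ(2) = 2 − 1 = 1.
φ(11) = 11 − 1 = 10.
φ(31) = 31 − 1 = 30.
φ(37) = 37 − 1 = 36.
Multiply: 1 · 10 · 30 · 36 = 10800.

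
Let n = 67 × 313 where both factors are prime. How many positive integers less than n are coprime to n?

20592

φ(pq) = (p−1)(q−1) = 66 · 312 = 20592.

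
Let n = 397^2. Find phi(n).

φ(157609) = 157609 · (1 − 1/397)
       = 157609 · 396/397 = 157212.

157212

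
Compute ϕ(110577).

67200

First factor: 110577 = 3 · 29 · 31 · 41.
φ(3) = 3 − 1 = 2.
φ(29) = 29 − 1 = 28.
φ(31) = 31 − 1 = 30.
φ(41) = 41 − 1 = 40.
φ(110577) = 2 × 28 × 30 × 40 = 67200.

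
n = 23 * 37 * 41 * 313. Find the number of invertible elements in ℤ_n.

9884160

φ(23) = 23 − 1 = 22.
φ(37) = 37 − 1 = 36.
φ(41) = 41 − 1 = 40.
φ(313) = 313 − 1 = 312.
Since φ is multiplicative, φ(10920883) = 22 · 36 · 40 · 312 = 9884160.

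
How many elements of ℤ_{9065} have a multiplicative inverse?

Factor 9065: 9065 = 5 · 7^2 · 37.
φ(5) = 5 − 1 = 4.
φ(7^2) = 7^1·(7−1) = 7·6 = 42.
φ(37) = 37 − 1 = 36.
Multiply: 4 · 42 · 36 = 6048.

6048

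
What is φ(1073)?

1008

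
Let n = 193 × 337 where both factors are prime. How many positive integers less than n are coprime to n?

64512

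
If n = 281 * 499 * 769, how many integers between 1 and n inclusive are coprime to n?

φ(107828411) = 107828411 · (1 − 1/281) · (1 − 1/499) · (1 − 1/769)
       = 107828411 · 107089920/107828411 = 107089920.

107089920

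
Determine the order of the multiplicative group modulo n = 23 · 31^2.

φ(22103) = 22103 · (1 − 1/23) · (1 − 1/31)
       = 22103 · 660/713 = 20460.

20460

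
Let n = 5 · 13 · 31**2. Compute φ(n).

44640

φ(62465) = 62465 · (1 − 1/5) · (1 − 1/13) · (1 − 1/31)
       = 62465 · 1440/2015 = 44640.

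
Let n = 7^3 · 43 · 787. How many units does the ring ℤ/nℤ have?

9705528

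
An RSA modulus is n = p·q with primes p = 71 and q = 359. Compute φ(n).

25060

φ(25489) = 25489 · (1 − 1/71) · (1 − 1/359)
       = 25489 · 25060/25489 = 25060.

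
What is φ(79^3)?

486798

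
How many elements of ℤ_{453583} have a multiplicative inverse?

380160

First factor: 453583 = 13 × 23 × 37 × 41.
φ(453583) = 453583 · (1 − 1/13) · (1 − 1/23) · (1 − 1/37) · (1 − 1/41)
       = 453583 · 380160/453583 = 380160.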